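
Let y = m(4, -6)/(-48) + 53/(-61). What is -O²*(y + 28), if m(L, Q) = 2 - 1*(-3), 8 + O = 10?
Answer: -79135/732 ≈ -108.11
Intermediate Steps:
O = 2 (O = -8 + 10 = 2)
m(L, Q) = 5 (m(L, Q) = 2 + 3 = 5)
y = -2849/2928 (y = 5/(-48) + 53/(-61) = 5*(-1/48) + 53*(-1/61) = -5/48 - 53/61 = -2849/2928 ≈ -0.97302)
-O²*(y + 28) = -2²*(-2849/2928 + 28) = -4*79135/2928 = -1*79135/732 = -79135/732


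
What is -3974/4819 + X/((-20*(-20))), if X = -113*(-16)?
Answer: 445197/120475 ≈ 3.6953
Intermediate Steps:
X = 1808
-3974/4819 + X/((-20*(-20))) = -3974/4819 + 1808/((-20*(-20))) = -3974*1/4819 + 1808/400 = -3974/4819 + 1808*(1/400) = -3974/4819 + 113/25 = 445197/120475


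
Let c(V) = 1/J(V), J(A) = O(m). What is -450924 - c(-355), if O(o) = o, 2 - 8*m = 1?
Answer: -450932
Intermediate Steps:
m = ⅛ (m = ¼ - ⅛*1 = ¼ - ⅛ = ⅛ ≈ 0.12500)
J(A) = ⅛
c(V) = 8 (c(V) = 1/(⅛) = 8)
-450924 - c(-355) = -450924 - 1*8 = -450924 - 8 = -450932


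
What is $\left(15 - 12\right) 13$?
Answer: $39$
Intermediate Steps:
$\left(15 - 12\right) 13 = 3 \cdot 13 = 39$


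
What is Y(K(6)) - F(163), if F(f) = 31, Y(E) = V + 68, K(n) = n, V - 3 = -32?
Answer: 8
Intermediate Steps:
V = -29 (V = 3 - 32 = -29)
Y(E) = 39 (Y(E) = -29 + 68 = 39)
Y(K(6)) - F(163) = 39 - 1*31 = 39 - 31 = 8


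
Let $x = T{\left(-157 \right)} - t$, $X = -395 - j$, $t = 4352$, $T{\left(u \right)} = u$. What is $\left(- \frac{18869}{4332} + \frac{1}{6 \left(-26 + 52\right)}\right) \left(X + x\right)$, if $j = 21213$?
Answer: $\frac{123019106}{1083} \approx 1.1359 \cdot 10^{5}$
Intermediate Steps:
$X = -21608$ ($X = -395 - 21213 = -21608$)
$x = -4509$ ($x = -157 - 4352 = -4509$)
$\left(- \frac{18869}{4332} + \frac{1}{6 \left(-26 + 52\right)}\right) \left(X + x\right) = \left(- \frac{18869}{4332} + \frac{1}{6 \left(-26 + 52\right)}\right) \left(-21608 - 4509\right) = \left(\left(-18869\right) \frac{1}{4332} + \frac{1}{6 \cdot 26}\right) \left(-26117\right) = \left(- \frac{18869}{4332} + \frac{1}{156}\right) \left(-26117\right) = \left(- \frac{61234}{14079}\right) \left(-26117\right) = \frac{123019106}{1083}$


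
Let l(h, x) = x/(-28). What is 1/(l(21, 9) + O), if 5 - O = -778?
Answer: 28/21915 ≈ 0.0012777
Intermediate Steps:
O = 783 (O = 5 - 1*(-778) = 5 + 778 = 783)
l(h, x) = -x/28 (l(h, x) = x*(-1/28) = -x/28)
1/(l(21, 9) + O) = 1/(-1/28*9 + 783) = 1/(-9/28 + 783) = 1/(21915/28) = 28/21915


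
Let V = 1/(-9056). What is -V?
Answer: 1/9056 ≈ 0.00011042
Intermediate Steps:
V = -1/9056 ≈ -0.00011042
-V = -1*(-1/9056) = 1/9056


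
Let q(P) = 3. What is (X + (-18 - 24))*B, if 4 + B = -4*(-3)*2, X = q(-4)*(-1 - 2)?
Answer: -1020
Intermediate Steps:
X = -9 (X = 3*(-1 - 2) = 3*(-3) = -9)
B = 20 (B = -4 - 4*(-3)*2 = -4 + 12*2 = -4 + 24 = 20)
(X + (-18 - 24))*B = (-9 + (-18 - 24))*20 = (-9 - 42)*20 = -51*20 = -1020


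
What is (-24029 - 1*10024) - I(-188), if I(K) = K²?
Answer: -69397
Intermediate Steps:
(-24029 - 1*10024) - I(-188) = (-24029 - 1*10024) - 1*(-188)² = (-24029 - 10024) - 1*35344 = -34053 - 35344 = -69397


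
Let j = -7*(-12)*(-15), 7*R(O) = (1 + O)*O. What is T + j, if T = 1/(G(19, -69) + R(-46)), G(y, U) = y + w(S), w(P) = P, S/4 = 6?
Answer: -2987453/2371 ≈ -1260.0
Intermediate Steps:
S = 24 (S = 4*6 = 24)
G(y, U) = 24 + y (G(y, U) = y + 24 = 24 + y)
R(O) = O*(1 + O)/7 (R(O) = ((1 + O)*O)/7 = (O*(1 + O))/7 = O*(1 + O)/7)
T = 7/2371 (T = 1/((24 + 19) + (1/7)*(-46)*(1 - 46)) = 1/(43 + (1/7)*(-46)*(-45)) = 1/(43 + 2070/7) = 1/(2371/7) = 7/2371 ≈ 0.0029523)
j = -1260 (j = 84*(-15) = -1260)
T + j = 7/2371 - 1260 = -2987453/2371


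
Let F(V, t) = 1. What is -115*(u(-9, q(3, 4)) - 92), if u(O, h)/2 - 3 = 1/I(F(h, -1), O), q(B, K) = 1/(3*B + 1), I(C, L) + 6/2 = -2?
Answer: 9936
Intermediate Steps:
I(C, L) = -5 (I(C, L) = -3 - 2 = -5)
q(B, K) = 1/(1 + 3*B)
u(O, h) = 28/5 (u(O, h) = 6 + 2/(-5) = 6 + 2*(-⅕) = 6 - ⅖ = 28/5)
-115*(u(-9, q(3, 4)) - 92) = -115*(28/5 - 92) = -115*(-432/5) = 9936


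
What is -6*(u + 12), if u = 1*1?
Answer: -78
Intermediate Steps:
u = 1
-6*(u + 12) = -6*(1 + 12) = -6*13 = -78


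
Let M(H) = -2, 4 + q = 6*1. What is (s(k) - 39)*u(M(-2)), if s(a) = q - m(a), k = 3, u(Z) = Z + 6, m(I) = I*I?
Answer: -184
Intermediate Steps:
m(I) = I**2
q = 2 (q = -4 + 6*1 = -4 + 6 = 2)
u(Z) = 6 + Z
s(a) = 2 - a**2
(s(k) - 39)*u(M(-2)) = ((2 - 1*3**2) - 39)*(6 - 2) = ((2 - 1*9) - 39)*4 = ((2 - 9) - 39)*4 = (-7 - 39)*4 = -46*4 = -184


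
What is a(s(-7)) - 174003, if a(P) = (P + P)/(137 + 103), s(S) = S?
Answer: -20880367/120 ≈ -1.7400e+5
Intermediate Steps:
a(P) = P/120 (a(P) = (2*P)/240 = (2*P)*(1/240) = P/120)
a(s(-7)) - 174003 = (1/120)*(-7) - 174003 = -7/120 - 174003 = -20880367/120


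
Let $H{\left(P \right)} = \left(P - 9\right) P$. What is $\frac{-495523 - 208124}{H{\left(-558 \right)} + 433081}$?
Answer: $- \frac{703647}{749467} \approx -0.93886$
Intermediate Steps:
$H{\left(P \right)} = P \left(-9 + P\right)$ ($H{\left(P \right)} = \left(-9 + P\right) P = P \left(-9 + P\right)$)
$\frac{-495523 - 208124}{H{\left(-558 \right)} + 433081} = \frac{-495523 - 208124}{- 558 \left(-9 - 558\right) + 433081} = - \frac{703647}{\left(-558\right) \left(-567\right) + 433081} = - \frac{703647}{316386 + 433081} = - \frac{703647}{749467}$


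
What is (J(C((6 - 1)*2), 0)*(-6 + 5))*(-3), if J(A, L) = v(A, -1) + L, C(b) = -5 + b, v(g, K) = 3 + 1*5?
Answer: 24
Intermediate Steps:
v(g, K) = 8 (v(g, K) = 3 + 5 = 8)
J(A, L) = 8 + L
(J(C((6 - 1)*2), 0)*(-6 + 5))*(-3) = ((8 + 0)*(-6 + 5))*(-3) = (8*(-1))*(-3) = -8*(-3) = 24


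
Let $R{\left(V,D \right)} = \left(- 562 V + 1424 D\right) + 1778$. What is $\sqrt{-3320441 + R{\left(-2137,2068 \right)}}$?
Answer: $3 \sqrt{91907} \approx 909.49$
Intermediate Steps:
$R{\left(V,D \right)} = 1778 - 562 V + 1424 D$
$\sqrt{-3320441 + R{\left(-2137,2068 \right)}} = \sqrt{-3320441 + \left(1778 - -1200994 + 1424 \cdot 2068\right)} = \sqrt{-3320441 + \left(1778 + 1200994 + 2944832\right)} = \sqrt{-3320441 + 4147604} = \sqrt{827163} = 3 \sqrt{91907}$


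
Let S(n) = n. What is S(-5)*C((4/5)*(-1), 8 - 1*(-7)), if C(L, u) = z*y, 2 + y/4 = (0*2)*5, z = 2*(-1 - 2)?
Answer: -240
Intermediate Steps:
z = -6 (z = 2*(-3) = -6)
y = -8 (y = -8 + 4*((0*2)*5) = -8 + 4*(0*5) = -8 + 4*0 = -8 + 0 = -8)
C(L, u) = 48 (C(L, u) = -6*(-8) = 48)
S(-5)*C((4/5)*(-1), 8 - 1*(-7)) = -5*48 = -240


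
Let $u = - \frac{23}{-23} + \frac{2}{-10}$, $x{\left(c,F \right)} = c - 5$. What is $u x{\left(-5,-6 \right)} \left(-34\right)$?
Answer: $272$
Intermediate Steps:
$x{\left(c,F \right)} = -5 + c$
$u = \frac{4}{5}$ ($u = \left(-23\right) \left(- \frac{1}{23}\right) + 2 \left(- \frac{1}{10}\right) = 1 - \frac{1}{5} = \frac{4}{5} \approx 0.8$)
$u x{\left(-5,-6 \right)} \left(-34\right) = \frac{4 \left(-5 - 5\right)}{5} \left(-34\right) = \frac{4}{5} \left(-10\right) \left(-34\right) = \left(-8\right) \left(-34\right) = 272$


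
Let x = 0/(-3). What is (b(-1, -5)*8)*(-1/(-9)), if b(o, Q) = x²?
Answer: 0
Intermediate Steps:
x = 0 (x = 0*(-⅓) = 0)
b(o, Q) = 0 (b(o, Q) = 0² = 0)
(b(-1, -5)*8)*(-1/(-9)) = (0*8)*(-1/(-9)) = 0*(-1*(-⅑)) = 0*(⅑) = 0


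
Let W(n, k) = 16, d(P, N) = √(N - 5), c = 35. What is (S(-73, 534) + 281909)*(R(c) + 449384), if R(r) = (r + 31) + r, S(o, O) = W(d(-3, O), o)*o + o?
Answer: 126156055980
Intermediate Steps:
d(P, N) = √(-5 + N)
S(o, O) = 17*o (S(o, O) = 16*o + o = 17*o)
R(r) = 31 + 2*r (R(r) = (31 + r) + r = 31 + 2*r)
(S(-73, 534) + 281909)*(R(c) + 449384) = (17*(-73) + 281909)*((31 + 2*35) + 449384) = (-1241 + 281909)*((31 + 70) + 449384) = 280668*(101 + 449384) = 280668*449485 = 126156055980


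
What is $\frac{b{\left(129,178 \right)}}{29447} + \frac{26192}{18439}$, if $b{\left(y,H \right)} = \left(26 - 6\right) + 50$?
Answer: $\frac{772566554}{542973233} \approx 1.4228$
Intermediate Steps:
$b{\left(y,H \right)} = 70$ ($b{\left(y,H \right)} = 20 + 50 = 70$)
$\frac{b{\left(129,178 \right)}}{29447} + \frac{26192}{18439} = \frac{70}{29447} + \frac{26192}{18439} = \frac{772566554}{542973233}$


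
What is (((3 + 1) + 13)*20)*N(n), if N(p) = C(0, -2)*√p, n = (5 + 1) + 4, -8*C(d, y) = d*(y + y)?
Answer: 0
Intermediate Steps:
C(d, y) = -d*y/4 (C(d, y) = -d*(y + y)/8 = -d*2*y/8 = -d*y/4)
n = 10 (n = 6 + 4 = 10)
N(p) = 0 (N(p) = (-¼*0*(-2))*√p = 0*√p = 0)
(((3 + 1) + 13)*20)*N(n) = (((3 + 1) + 13)*20)*0 = ((4 + 13)*20)*0 = (17*20)*0 = 340*0 = 0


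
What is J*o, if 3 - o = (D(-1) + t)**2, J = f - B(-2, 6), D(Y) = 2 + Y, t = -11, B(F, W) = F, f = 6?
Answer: -776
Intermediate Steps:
J = 8 (J = 6 - 1*(-2) = 6 + 2 = 8)
o = -97 (o = 3 - ((2 - 1) - 11)**2 = 3 - (1 - 11)**2 = 3 - 1*(-10)**2 = 3 - 1*100 = 3 - 100 = -97)
J*o = 8*(-97) = -776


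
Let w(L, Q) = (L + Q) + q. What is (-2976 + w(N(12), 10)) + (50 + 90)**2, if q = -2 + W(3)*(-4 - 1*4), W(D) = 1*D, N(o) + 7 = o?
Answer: 16613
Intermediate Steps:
N(o) = -7 + o
W(D) = D
q = -26 (q = -2 + 3*(-4 - 1*4) = -2 + 3*(-4 - 4) = -2 + 3*(-8) = -2 - 24 = -26)
w(L, Q) = -26 + L + Q (w(L, Q) = (L + Q) - 26 = -26 + L + Q)
(-2976 + w(N(12), 10)) + (50 + 90)**2 = (-2976 + (-26 + (-7 + 12) + 10)) + (50 + 90)**2 = (-2976 + (-26 + 5 + 10)) + 140**2 = (-2976 - 11) + 19600 = -2987 + 19600 = 16613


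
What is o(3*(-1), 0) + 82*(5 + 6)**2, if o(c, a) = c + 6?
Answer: 9925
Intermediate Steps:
o(c, a) = 6 + c
o(3*(-1), 0) + 82*(5 + 6)**2 = (6 + 3*(-1)) + 82*(5 + 6)**2 = (6 - 3) + 82*11**2 = 3 + 82*121 = 3 + 9922 = 9925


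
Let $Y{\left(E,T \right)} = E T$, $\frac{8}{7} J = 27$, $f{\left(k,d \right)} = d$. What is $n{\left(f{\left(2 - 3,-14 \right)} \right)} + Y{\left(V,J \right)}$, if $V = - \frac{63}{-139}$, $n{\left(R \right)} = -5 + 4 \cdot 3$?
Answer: $\frac{19691}{1112} \approx 17.708$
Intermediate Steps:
$n{\left(R \right)} = 7$ ($n{\left(R \right)} = -5 + 12 = 7$)
$V = \frac{63}{139}$ ($V = \left(-63\right) \left(- \frac{1}{139}\right) = \frac{63}{139} \approx 0.45324$)
$J = \frac{189}{8}$ ($J = \frac{7}{8} \cdot 27 = \frac{189}{8} \approx 23.625$)
$n{\left(f{\left(2 - 3,-14 \right)} \right)} + Y{\left(V,J \right)} = 7 + \frac{63}{139} \cdot \frac{189}{8} = 7 + \frac{11907}{1112} = \frac{19691}{1112}$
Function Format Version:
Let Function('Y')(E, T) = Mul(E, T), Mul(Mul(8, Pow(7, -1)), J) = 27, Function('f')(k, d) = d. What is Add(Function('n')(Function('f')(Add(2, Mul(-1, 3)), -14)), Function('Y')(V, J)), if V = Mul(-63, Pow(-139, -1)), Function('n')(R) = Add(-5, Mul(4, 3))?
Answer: Rational(19691, 1112) ≈ 17.708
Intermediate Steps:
Function('n')(R) = 7 (Function('n')(R) = Add(-5, 12) = 7)
V = Rational(63, 139) (V = Mul(-63, Rational(-1, 139)) = Rational(63, 139) ≈ 0.45324)
J = Rational(189, 8) (J = Mul(Rational(7, 8), 27) = Rational(189, 8) ≈ 23.625)
Add(Function('n')(Function('f')(Add(2, Mul(-1, 3)), -14)), Function('Y')(V, J)) = Add(7, Mul(Rational(63, 139), Rational(189, 8))) = Add(7, Rational(11907, 1112)) = Rational(19691, 1112)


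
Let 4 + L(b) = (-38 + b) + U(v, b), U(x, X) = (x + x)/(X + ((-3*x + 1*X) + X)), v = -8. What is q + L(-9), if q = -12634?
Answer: -38039/3 ≈ -12680.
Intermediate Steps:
U(x, X) = 2*x/(-3*x + 3*X) (U(x, X) = (2*x)/(X + ((-3*x + X) + X)) = (2*x)/(X + ((X - 3*x) + X)) = (2*x)/(X + (-3*x + 2*X)) = (2*x)/(-3*x + 3*X) = 2*x/(-3*x + 3*X))
L(b) = -42 + b - 16/(3*(8 + b)) (L(b) = -4 + ((-38 + b) + (2/3)*(-8)/(b - 1*(-8))) = -4 + ((-38 + b) + (2/3)*(-8)/(b + 8)) = -4 + ((-38 + b) + (2/3)*(-8)/(8 + b)) = -4 + ((-38 + b) - 16/(3*(8 + b))) = -4 + (-38 + b - 16/(3*(8 + b))) = -42 + b - 16/(3*(8 + b)))
q + L(-9) = -12634 + (-16/3 + (-42 - 9)*(8 - 9))/(8 - 9) = -12634 + (-16/3 - 51*(-1))/(-1) = -12634 - (-16/3 + 51) = -12634 - 1*137/3 = -12634 - 137/3 = -38039/3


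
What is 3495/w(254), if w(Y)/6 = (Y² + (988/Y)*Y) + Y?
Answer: 1165/131516 ≈ 0.0088582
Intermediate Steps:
w(Y) = 5928 + 6*Y + 6*Y² (w(Y) = 6*((Y² + (988/Y)*Y) + Y) = 6*((Y² + 988) + Y) = 6*((988 + Y²) + Y) = 6*(988 + Y + Y²) = 5928 + 6*Y + 6*Y²)
3495/w(254) = 3495/(5928 + 6*254 + 6*254²) = 3495/(5928 + 1524 + 6*64516) = 3495/(5928 + 1524 + 387096) = 3495/394548 = 3495*(1/394548) = 1165/131516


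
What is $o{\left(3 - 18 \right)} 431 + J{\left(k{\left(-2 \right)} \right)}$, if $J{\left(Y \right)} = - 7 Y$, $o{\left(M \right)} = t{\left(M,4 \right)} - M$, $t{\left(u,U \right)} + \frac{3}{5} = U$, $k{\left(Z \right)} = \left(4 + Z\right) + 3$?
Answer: $\frac{39477}{5} \approx 7895.4$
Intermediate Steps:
$k{\left(Z \right)} = 7 + Z$
$t{\left(u,U \right)} = - \frac{3}{5} + U$
$o{\left(M \right)} = \frac{17}{5} - M$ ($o{\left(M \right)} = \left(- \frac{3}{5} + 4\right) - M = \frac{17}{5} - M$)
$o{\left(3 - 18 \right)} 431 + J{\left(k{\left(-2 \right)} \right)} = \left(\frac{17}{5} - \left(3 - 18\right)\right) 431 - 7 \left(7 - 2\right) = \left(\frac{17}{5} - \left(3 - 18\right)\right) 431 - 35 = \left(\frac{17}{5} - -15\right) 431 - 35 = \left(\frac{17}{5} + 15\right) 431 - 35 = \frac{92}{5} \cdot 431 - 35 = \frac{39652}{5} - 35 = \frac{39477}{5}$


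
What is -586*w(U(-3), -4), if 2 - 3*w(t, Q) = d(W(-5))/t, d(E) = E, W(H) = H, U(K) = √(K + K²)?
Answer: -1172/3 - 1465*√6/9 ≈ -789.39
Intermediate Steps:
w(t, Q) = ⅔ + 5/(3*t) (w(t, Q) = ⅔ - (-5)/(3*t) = ⅔ + 5/(3*t))
-586*w(U(-3), -4) = -586*(5 + 2*√(-3*(1 - 3)))/(3*(√(-3*(1 - 3)))) = -586*(5 + 2*√(-3*(-2)))/(3*(√(-3*(-2)))) = -586*(5 + 2*√6)/(3*(√6)) = -586*√6/6*(5 + 2*√6)/3 = -293*√6*(5 + 2*√6)/9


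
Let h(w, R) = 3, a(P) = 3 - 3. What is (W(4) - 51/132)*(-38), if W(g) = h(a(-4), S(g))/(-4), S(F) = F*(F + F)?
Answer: 475/11 ≈ 43.182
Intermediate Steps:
a(P) = 0
S(F) = 2*F² (S(F) = F*(2*F) = 2*F²)
W(g) = -¾ (W(g) = 3/(-4) = 3*(-¼) = -¾)
(W(4) - 51/132)*(-38) = (-¾ - 51/132)*(-38) = (-¾ - 51*1/132)*(-38) = (-¾ - 17/44)*(-38) = -25/22*(-38) = 475/11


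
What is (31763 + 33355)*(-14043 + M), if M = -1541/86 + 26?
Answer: -39298810677/43 ≈ -9.1393e+8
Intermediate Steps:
M = 695/86 (M = -1541/86 + 26 = 695/86 ≈ 8.0814)
(31763 + 33355)*(-14043 + M) = (31763 + 33355)*(-14043 + 695/86) = 65118*(-1207003/86) = -39298810677/43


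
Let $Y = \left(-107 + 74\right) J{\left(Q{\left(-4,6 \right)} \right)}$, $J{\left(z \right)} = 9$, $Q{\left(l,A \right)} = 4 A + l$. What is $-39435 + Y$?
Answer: $-39732$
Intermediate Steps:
$Q{\left(l,A \right)} = l + 4 A$
$Y = -297$ ($Y = \left(-107 + 74\right) 9 = \left(-33\right) 9 = -297$)
$-39435 + Y = -39435 - 297 = -39732$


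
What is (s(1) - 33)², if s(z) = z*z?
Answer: 1024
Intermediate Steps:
s(z) = z²
(s(1) - 33)² = (1² - 33)² = (1 - 33)² = (-32)² = 1024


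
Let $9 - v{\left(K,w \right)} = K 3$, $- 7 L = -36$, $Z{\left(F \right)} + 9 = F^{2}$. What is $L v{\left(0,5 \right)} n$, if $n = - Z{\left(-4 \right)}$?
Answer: $-324$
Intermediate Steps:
$Z{\left(F \right)} = -9 + F^{2}$
$L = \frac{36}{7}$ ($L = \left(- \frac{1}{7}\right) \left(-36\right) = \frac{36}{7} \approx 5.1429$)
$v{\left(K,w \right)} = 9 - 3 K$ ($v{\left(K,w \right)} = 9 - K 3 = 9 - 3 K$)
$n = -7$ ($n = - (-9 + \left(-4\right)^{2}) = - (-9 + 16) = \left(-1\right) 7 = -7$)
$L v{\left(0,5 \right)} n = \frac{36 \left(9 - 0\right)}{7} \left(-7\right) = \frac{36 \left(9 + 0\right)}{7} \left(-7\right) = \frac{36}{7} \cdot 9 \left(-7\right) = \frac{324}{7} \left(-7\right) = -324$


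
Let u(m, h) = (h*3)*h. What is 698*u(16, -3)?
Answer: 18846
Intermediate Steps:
u(m, h) = 3*h**2 (u(m, h) = (3*h)*h = 3*h**2)
698*u(16, -3) = 698*(3*(-3)**2) = 698*(3*9) = 698*27 = 18846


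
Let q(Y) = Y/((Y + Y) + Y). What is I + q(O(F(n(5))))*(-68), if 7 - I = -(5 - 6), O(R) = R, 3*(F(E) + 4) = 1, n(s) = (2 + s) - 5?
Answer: -50/3 ≈ -16.667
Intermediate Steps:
n(s) = -3 + s
F(E) = -11/3 (F(E) = -4 + (1/3)*1 = -4 + 1/3 = -11/3)
q(Y) = 1/3 (q(Y) = Y/(2*Y + Y) = Y/((3*Y)) = Y*(1/(3*Y)) = 1/3)
I = 6 (I = 7 - (-1)*(5 - 6) = 7 - (-1)*(-1) = 7 - 1*1 = 7 - 1 = 6)
I + q(O(F(n(5))))*(-68) = 6 + (1/3)*(-68) = 6 - 68/3 = -50/3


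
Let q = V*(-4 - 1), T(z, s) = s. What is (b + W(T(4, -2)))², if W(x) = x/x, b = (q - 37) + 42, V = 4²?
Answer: 5476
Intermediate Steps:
V = 16
q = -80 (q = 16*(-4 - 1) = 16*(-5) = -80)
b = -75 (b = (-80 - 37) + 42 = -117 + 42 = -75)
W(x) = 1
(b + W(T(4, -2)))² = (-75 + 1)² = (-74)² = 5476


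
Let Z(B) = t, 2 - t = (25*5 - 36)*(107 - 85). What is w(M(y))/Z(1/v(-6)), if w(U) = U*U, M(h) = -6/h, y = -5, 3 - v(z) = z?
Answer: -3/4075 ≈ -0.00073620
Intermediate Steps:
v(z) = 3 - z
w(U) = U²
t = -1956 (t = 2 - (25*5 - 36)*(107 - 85) = 2 - (125 - 36)*22 = 2 - 89*22 = 2 - 1*1958 = 2 - 1958 = -1956)
Z(B) = -1956
w(M(y))/Z(1/v(-6)) = (-6/(-5))²/(-1956) = (-6*(-⅕))²*(-1/1956) = (6/5)²*(-1/1956) = (36/25)*(-1/1956) = -3/4075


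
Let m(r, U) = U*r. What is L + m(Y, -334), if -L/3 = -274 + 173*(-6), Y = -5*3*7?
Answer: 39006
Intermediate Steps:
Y = -105 (Y = -15*7 = -105)
L = 3936 (L = -3*(-274 + 173*(-6)) = -3*(-274 - 1038) = -3*(-1312) = 3936)
L + m(Y, -334) = 3936 - 334*(-105) = 3936 + 35070 = 39006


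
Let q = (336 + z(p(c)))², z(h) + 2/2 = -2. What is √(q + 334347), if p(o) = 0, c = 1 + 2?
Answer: 2*√111309 ≈ 667.26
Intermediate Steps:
c = 3
z(h) = -3 (z(h) = -1 - 2 = -3)
q = 110889 (q = (336 - 3)² = 333² = 110889)
√(q + 334347) = √(110889 + 334347) = √445236 = 2*√111309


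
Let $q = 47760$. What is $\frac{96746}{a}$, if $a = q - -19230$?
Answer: $\frac{48373}{33495} \approx 1.4442$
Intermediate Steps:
$a = 66990$ ($a = 47760 - -19230 = 47760 + 19230 = 66990$)
$\frac{96746}{a} = \frac{96746}{66990} = 96746 \cdot \frac{1}{66990} = \frac{48373}{33495}$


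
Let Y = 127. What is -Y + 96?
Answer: -31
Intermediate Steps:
-Y + 96 = -1*127 + 96 = -127 + 96 = -31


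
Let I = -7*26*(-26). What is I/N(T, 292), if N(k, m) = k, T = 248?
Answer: 1183/62 ≈ 19.081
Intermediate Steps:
I = 4732 (I = -182*(-26) = 4732)
I/N(T, 292) = 4732/248 = 4732*(1/248) = 1183/62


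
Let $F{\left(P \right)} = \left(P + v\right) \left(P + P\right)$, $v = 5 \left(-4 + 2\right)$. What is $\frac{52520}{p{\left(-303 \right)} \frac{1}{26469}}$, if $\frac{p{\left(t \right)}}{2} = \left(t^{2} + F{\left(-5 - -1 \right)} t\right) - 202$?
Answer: $\frac{6881940}{571} \approx 12052.0$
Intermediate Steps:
$v = -10$ ($v = 5 \left(-2\right) = -10$)
$F{\left(P \right)} = 2 P \left(-10 + P\right)$ ($F{\left(P \right)} = \left(P - 10\right) \left(P + P\right) = \left(-10 + P\right) 2 P = 2 P \left(-10 + P\right)$)
$p{\left(t \right)} = -404 + 2 t^{2} + 224 t$ ($p{\left(t \right)} = 2 \left(\left(t^{2} + 2 \left(-5 - -1\right) \left(-10 - 4\right) t\right) - 202\right) = 2 \left(\left(t^{2} + 2 \left(-5 + 1\right) \left(-10 + \left(-5 + 1\right)\right) t\right) - 202\right) = 2 \left(\left(t^{2} + 2 \left(-4\right) \left(-10 - 4\right) t\right) - 202\right) = 2 \left(\left(t^{2} + 2 \left(-4\right) \left(-14\right) t\right) - 202\right) = 2 \left(\left(t^{2} + 112 t\right) - 202\right) = 2 \left(-202 + t^{2} + 112 t\right) = -404 + 2 t^{2} + 224 t$)
$\frac{52520}{p{\left(-303 \right)} \frac{1}{26469}} = \frac{52520}{\left(-404 + 2 \left(-303\right)^{2} + 224 \left(-303\right)\right) \frac{1}{26469}} = \frac{52520}{\left(-404 + 2 \cdot 91809 - 67872\right) \frac{1}{26469}} = \frac{52520}{\left(-404 + 183618 - 67872\right) \frac{1}{26469}} = \frac{52520}{115342 \cdot \frac{1}{26469}} = \frac{52520}{\frac{115342}{26469}} = 52520 \cdot \frac{26469}{115342} = \frac{6881940}{571}$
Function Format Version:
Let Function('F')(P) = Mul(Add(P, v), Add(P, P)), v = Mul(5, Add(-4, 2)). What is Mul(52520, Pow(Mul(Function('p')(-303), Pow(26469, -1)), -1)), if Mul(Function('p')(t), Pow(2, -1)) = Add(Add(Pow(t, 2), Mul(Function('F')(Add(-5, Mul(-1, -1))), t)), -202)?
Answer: Rational(6881940, 571) ≈ 12052.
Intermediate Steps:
v = -10 (v = Mul(5, -2) = -10)
Function('F')(P) = Mul(2, P, Add(-10, P)) (Function('F')(P) = Mul(Add(P, -10), Add(P, P)) = Mul(Add(-10, P), Mul(2, P)) = Mul(2, P, Add(-10, P)))
Function('p')(t) = Add(-404, Mul(2, Pow(t, 2)), Mul(224, t)) (Function('p')(t) = Mul(2, Add(Add(Pow(t, 2), Mul(Mul(2, Add(-5, Mul(-1, -1)), Add(-10, Add(-5, Mul(-1, -1)))), t)), -202)) = Mul(2, Add(Add(Pow(t, 2), Mul(Mul(2, Add(-5, 1), Add(-10, Add(-5, 1))), t)), -202)) = Mul(2, Add(Add(Pow(t, 2), Mul(Mul(2, -4, Add(-10, -4)), t)), -202)) = Mul(2, Add(Add(Pow(t, 2), Mul(Mul(2, -4, -14), t)), -202)) = Mul(2, Add(Add(Pow(t, 2), Mul(112, t)), -202)) = Mul(2, Add(-202, Pow(t, 2), Mul(112, t))) = Add(-404, Mul(2, Pow(t, 2)), Mul(224, t)))
Mul(52520, Pow(Mul(Function('p')(-303), Pow(26469, -1)), -1)) = Mul(52520, Pow(Mul(Add(-404, Mul(2, Pow(-303, 2)), Mul(224, -303)), Pow(26469, -1)), -1)) = Mul(52520, Pow(Mul(Add(-404, Mul(2, 91809), -67872), Rational(1, 26469)), -1)) = Mul(52520, Pow(Mul(Add(-404, 183618, -67872), Rational(1, 26469)), -1)) = Mul(52520, Pow(Mul(115342, Rational(1, 26469)), -1)) = Mul(52520, Pow(Rational(115342, 26469), -1)) = Mul(52520, Rational(26469, 115342)) = Rational(6881940, 571)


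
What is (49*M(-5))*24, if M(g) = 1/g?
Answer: -1176/5 ≈ -235.20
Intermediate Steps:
(49*M(-5))*24 = (49/(-5))*24 = (49*(-⅕))*24 = -49/5*24 = -1176/5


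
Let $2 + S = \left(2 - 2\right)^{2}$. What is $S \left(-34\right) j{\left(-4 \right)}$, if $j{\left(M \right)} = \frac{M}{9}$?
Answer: $- \frac{272}{9} \approx -30.222$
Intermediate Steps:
$j{\left(M \right)} = \frac{M}{9}$ ($j{\left(M \right)} = M \frac{1}{9} = \frac{M}{9}$)
$S = -2$ ($S = -2 + \left(2 - 2\right)^{2} = -2 + 0^{2} = -2 + 0 = -2$)
$S \left(-34\right) j{\left(-4 \right)} = \left(-2\right) \left(-34\right) \frac{1}{9} \left(-4\right) = 68 \left(- \frac{4}{9}\right) = - \frac{272}{9}$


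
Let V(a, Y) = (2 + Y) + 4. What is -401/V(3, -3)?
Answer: -401/3 ≈ -133.67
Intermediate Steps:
V(a, Y) = 6 + Y
-401/V(3, -3) = -401/(6 - 3) = -401/3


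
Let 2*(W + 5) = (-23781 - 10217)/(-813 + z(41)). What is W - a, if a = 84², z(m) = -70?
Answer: -6217864/883 ≈ -7041.8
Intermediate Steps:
a = 7056
W = 12584/883 (W = -5 + ((-23781 - 10217)/(-813 - 70))/2 = -5 + (-33998/(-883))/2 = -5 + (-33998*(-1/883))/2 = -5 + (½)*(33998/883) = -5 + 16999/883 = 12584/883 ≈ 14.251)
W - a = 12584/883 - 1*7056 = 12584/883 - 7056 = -6217864/883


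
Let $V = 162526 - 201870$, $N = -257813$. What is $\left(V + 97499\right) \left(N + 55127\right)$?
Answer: $-11787204330$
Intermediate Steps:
$V = -39344$ ($V = 162526 - 201870 = -39344$)
$\left(V + 97499\right) \left(N + 55127\right) = \left(-39344 + 97499\right) \left(-257813 + 55127\right) = 58155 \left(-202686\right) = -11787204330$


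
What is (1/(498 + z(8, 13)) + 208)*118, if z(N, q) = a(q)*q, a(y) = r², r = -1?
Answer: 12542102/511 ≈ 24544.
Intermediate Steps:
a(y) = 1 (a(y) = (-1)² = 1)
z(N, q) = q (z(N, q) = 1*q = q)
(1/(498 + z(8, 13)) + 208)*118 = (1/(498 + 13) + 208)*118 = (1/511 + 208)*118 = (106289/511)*118 = 12542102/511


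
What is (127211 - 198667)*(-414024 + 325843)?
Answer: 6301061536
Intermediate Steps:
(127211 - 198667)*(-414024 + 325843) = -71456*(-88181) = 6301061536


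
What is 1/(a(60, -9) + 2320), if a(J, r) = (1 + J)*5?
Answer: 1/2625 ≈ 0.00038095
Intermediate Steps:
a(J, r) = 5 + 5*J
1/(a(60, -9) + 2320) = 1/((5 + 5*60) + 2320) = 1/((5 + 300) + 2320) = 1/(305 + 2320) = 1/2625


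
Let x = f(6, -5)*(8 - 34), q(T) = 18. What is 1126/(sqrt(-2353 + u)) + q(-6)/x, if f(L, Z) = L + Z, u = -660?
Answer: -9/13 - 1126*I*sqrt(3013)/3013 ≈ -0.69231 - 20.513*I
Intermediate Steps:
x = -26 (x = (6 - 5)*(8 - 34) = 1*(-26) = -26)
1126/(sqrt(-2353 + u)) + q(-6)/x = 1126/(sqrt(-2353 - 660)) + 18/(-26) = 1126/(sqrt(-3013)) + 18*(-1/26) = 1126/((I*sqrt(3013))) - 9/13 = 1126*(-I*sqrt(3013)/3013) - 9/13 = -1126*I*sqrt(3013)/3013 - 9/13 = -9/13 - 1126*I*sqrt(3013)/3013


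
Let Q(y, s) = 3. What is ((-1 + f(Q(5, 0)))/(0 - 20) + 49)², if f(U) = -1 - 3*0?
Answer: 241081/100 ≈ 2410.8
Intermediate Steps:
f(U) = -1 (f(U) = -1 + 0 = -1)
((-1 + f(Q(5, 0)))/(0 - 20) + 49)² = ((-1 - 1)/(0 - 20) + 49)² = (-2/(-20) + 49)² = (-2*(-1/20) + 49)² = (⅒ + 49)² = (491/10)² = 241081/100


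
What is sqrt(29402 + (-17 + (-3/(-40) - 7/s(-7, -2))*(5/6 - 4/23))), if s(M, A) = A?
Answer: sqrt(55965283485)/1380 ≈ 171.43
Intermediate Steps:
sqrt(29402 + (-17 + (-3/(-40) - 7/s(-7, -2))*(5/6 - 4/23))) = sqrt(29402 + (-17 + (-3/(-40) - 7/(-2))*(5/6 - 4/23))) = sqrt(29402 + (-17 + (-3*(-1/40) - 7*(-1/2))*(5*(1/6) - 4*1/23))) = sqrt(29402 + (-17 + (3/40 + 7/2)*(5/6 - 4/23))) = sqrt(29402 + (-17 + (143/40)*(91/138))) = sqrt(29402 + (-17 + 13013/5520)) = sqrt(29402 - 80827/5520) = sqrt(162218213/5520) = sqrt(55965283485)/1380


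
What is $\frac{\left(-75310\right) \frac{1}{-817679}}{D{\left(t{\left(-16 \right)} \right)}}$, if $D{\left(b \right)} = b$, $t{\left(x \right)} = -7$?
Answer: $- \frac{75310}{5723753} \approx -0.013157$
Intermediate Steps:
$\frac{\left(-75310\right) \frac{1}{-817679}}{D{\left(t{\left(-16 \right)} \right)}} = \frac{\left(-75310\right) \frac{1}{-817679}}{-7} = \left(-75310\right) \left(- \frac{1}{817679}\right) \left(- \frac{1}{7}\right) = \frac{75310}{817679} \left(- \frac{1}{7}\right) = - \frac{75310}{5723753}$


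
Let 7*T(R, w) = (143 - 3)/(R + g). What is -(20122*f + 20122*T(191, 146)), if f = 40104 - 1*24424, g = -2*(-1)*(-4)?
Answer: -57739274120/183 ≈ -3.1551e+8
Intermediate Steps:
g = -8 (g = 2*(-4) = -8)
T(R, w) = 20/(-8 + R) (T(R, w) = ((143 - 3)/(R - 8))/7 = (140/(-8 + R))/7 = 20/(-8 + R))
f = 15680 (f = 40104 - 24424 = 15680)
-(20122*f + 20122*T(191, 146)) = -(315512960 + 402440/(-8 + 191)) = -20122/(1/(15680 + 20/183)) = -20122/(1/(2869460/183)) = -20122/183/2869460 = -20122*2869460/183 = -57739274120/183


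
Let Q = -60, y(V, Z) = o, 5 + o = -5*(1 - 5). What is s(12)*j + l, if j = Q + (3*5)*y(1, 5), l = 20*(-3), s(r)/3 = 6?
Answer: 2910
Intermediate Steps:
o = 15 (o = -5 - 5*(1 - 5) = -5 - 5*(-4) = -5 + 20 = 15)
s(r) = 18 (s(r) = 3*6 = 18)
l = -60
y(V, Z) = 15
j = 165 (j = -60 + (3*5)*15 = -60 + 15*15 = -60 + 225 = 165)
s(12)*j + l = 18*165 - 60 = 2970 - 60 = 2910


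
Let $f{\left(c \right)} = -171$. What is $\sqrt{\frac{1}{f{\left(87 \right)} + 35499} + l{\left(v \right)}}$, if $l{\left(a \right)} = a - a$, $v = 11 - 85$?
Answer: $\frac{\sqrt{138}}{2208} \approx 0.0053204$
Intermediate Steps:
$v = -74$
$l{\left(a \right)} = 0$
$\sqrt{\frac{1}{f{\left(87 \right)} + 35499} + l{\left(v \right)}} = \sqrt{\frac{1}{-171 + 35499} + 0} = \sqrt{\frac{1}{35328} + 0} = \sqrt{\frac{1}{35328}} = \frac{\sqrt{138}}{2208}$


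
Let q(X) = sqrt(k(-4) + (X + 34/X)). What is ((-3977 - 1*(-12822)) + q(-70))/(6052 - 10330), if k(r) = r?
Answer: -8845/4278 - I*sqrt(91245)/149730 ≈ -2.0676 - 0.0020174*I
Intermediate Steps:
q(X) = sqrt(-4 + X + 34/X) (q(X) = sqrt(-4 + (X + 34/X)) = sqrt(-4 + X + 34/X))
((-3977 - 1*(-12822)) + q(-70))/(6052 - 10330) = ((-3977 - 1*(-12822)) + sqrt(-4 - 70 + 34/(-70)))/(6052 - 10330) = ((-3977 + 12822) + sqrt(-4 - 70 + 34*(-1/70)))/(-4278) = (8845 + sqrt(-4 - 70 - 17/35))*(-1/4278) = (8845 + sqrt(-2607/35))*(-1/4278) = (8845 + I*sqrt(91245)/35)*(-1/4278) = -8845/4278 - I*sqrt(91245)/149730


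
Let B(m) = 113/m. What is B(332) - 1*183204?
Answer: -60823615/332 ≈ -1.8320e+5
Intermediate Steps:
B(332) - 1*183204 = 113/332 - 1*183204 = 113*(1/332) - 183204 = 113/332 - 183204 = -60823615/332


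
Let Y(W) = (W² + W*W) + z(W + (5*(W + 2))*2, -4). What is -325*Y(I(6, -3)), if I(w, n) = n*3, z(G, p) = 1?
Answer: -52975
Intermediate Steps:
I(w, n) = 3*n
Y(W) = 1 + 2*W² (Y(W) = (W² + W*W) + 1 = (W² + W²) + 1 = 2*W² + 1 = 1 + 2*W²)
-325*Y(I(6, -3)) = -325*(1 + 2*(3*(-3))²) = -325*(1 + 2*(-9)²) = -325*(1 + 2*81) = -325*(1 + 162) = -325*163 = -52975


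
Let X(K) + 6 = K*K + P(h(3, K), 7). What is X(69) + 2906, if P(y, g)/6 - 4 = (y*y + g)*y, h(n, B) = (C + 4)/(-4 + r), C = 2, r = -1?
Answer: 953029/125 ≈ 7624.2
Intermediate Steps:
h(n, B) = -6/5 (h(n, B) = (2 + 4)/(-4 - 1) = 6/(-5) = 6*(-1/5) = -6/5)
P(y, g) = 24 + 6*y*(g + y**2) (P(y, g) = 24 + 6*((y*y + g)*y) = 24 + 6*((y**2 + g)*y) = 24 + 6*((g + y**2)*y) = 24 + 6*(y*(g + y**2)) = 24 + 6*y*(g + y**2))
X(K) = -5346/125 + K**2 (X(K) = -6 + (K*K + (24 + 6*(-6/5)**3 + 6*7*(-6/5))) = -6 + (K**2 + (24 + 6*(-216/125) - 252/5)) = -6 + (K**2 + (24 - 1296/125 - 252/5)) = -6 + (K**2 - 4596/125) = -6 + (-4596/125 + K**2) = -5346/125 + K**2)
X(69) + 2906 = (-5346/125 + 69**2) + 2906 = (-5346/125 + 4761) + 2906 = 589779/125 + 2906 = 953029/125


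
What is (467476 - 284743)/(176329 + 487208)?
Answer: 60911/221179 ≈ 0.27539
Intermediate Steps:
(467476 - 284743)/(176329 + 487208) = 182733/663537 = 182733*(1/663537) = 60911/221179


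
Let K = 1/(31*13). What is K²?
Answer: 1/162409 ≈ 6.1573e-6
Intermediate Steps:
K = 1/403 (K = (1/31)*(1/13) = 1/403 ≈ 0.0024814)
K² = (1/403)² = 1/162409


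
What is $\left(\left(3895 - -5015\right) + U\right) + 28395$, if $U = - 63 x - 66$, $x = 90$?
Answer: $31569$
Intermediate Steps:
$U = -5736$ ($U = \left(-63\right) 90 - 66 = -5670 - 66 = -5736$)
$\left(\left(3895 - -5015\right) + U\right) + 28395 = \left(\left(3895 - -5015\right) - 5736\right) + 28395 = \left(\left(3895 + 5015\right) - 5736\right) + 28395 = \left(8910 - 5736\right) + 28395 = 3174 + 28395 = 31569$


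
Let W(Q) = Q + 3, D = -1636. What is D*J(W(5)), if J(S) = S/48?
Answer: -818/3 ≈ -272.67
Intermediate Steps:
W(Q) = 3 + Q
J(S) = S/48 (J(S) = S*(1/48) = S/48)
D*J(W(5)) = -409*(3 + 5)/12 = -409*8/12 = -1636*⅙ = -818/3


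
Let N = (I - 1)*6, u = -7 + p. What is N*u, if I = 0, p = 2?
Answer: 30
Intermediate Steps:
u = -5 (u = -7 + 2 = -5)
N = -6 (N = (0 - 1)*6 = -1*6 = -6)
N*u = -6*(-5) = 30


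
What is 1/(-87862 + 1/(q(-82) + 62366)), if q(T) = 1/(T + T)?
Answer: -10228023/898654556662 ≈ -1.1381e-5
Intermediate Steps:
q(T) = 1/(2*T)
1/(-87862 + 1/(q(-82) + 62366)) = 1/(-87862 + 1/((½)/(-82) + 62366)) = 1/(-87862 + 1/((½)*(-1/82) + 62366)) = 1/(-87862 + 1/(-1/164 + 62366)) = 1/(-87862 + 1/(10228023/164)) = 1/(-87862 + 164/10228023) = 1/(-898654556662/10228023) = -10228023/898654556662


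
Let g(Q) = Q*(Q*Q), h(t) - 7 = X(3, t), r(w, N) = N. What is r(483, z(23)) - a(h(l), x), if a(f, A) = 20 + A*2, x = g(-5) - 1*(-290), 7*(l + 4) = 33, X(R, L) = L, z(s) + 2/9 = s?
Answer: -2945/9 ≈ -327.22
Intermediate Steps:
z(s) = -2/9 + s
l = 5/7 (l = -4 + (⅐)*33 = -4 + 33/7 = 5/7 ≈ 0.71429)
h(t) = 7 + t
g(Q) = Q³ (g(Q) = Q*Q² = Q³)
x = 165 (x = (-5)³ - 1*(-290) = -125 + 290 = 165)
a(f, A) = 20 + 2*A
r(483, z(23)) - a(h(l), x) = (-2/9 + 23) - (20 + 2*165) = 205/9 - (20 + 330) = 205/9 - 1*350 = 205/9 - 350 = -2945/9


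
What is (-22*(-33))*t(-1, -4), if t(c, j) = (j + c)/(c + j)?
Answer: 726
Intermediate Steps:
t(c, j) = 1 (t(c, j) = (c + j)/(c + j) = 1)
(-22*(-33))*t(-1, -4) = -22*(-33)*1 = 726*1 = 726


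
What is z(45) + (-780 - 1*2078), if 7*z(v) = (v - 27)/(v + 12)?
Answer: -380108/133 ≈ -2858.0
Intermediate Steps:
z(v) = (-27 + v)/(7*(12 + v)) (z(v) = ((v - 27)/(v + 12))/7 = ((-27 + v)/(12 + v))/7 = (-27 + v)/(7*(12 + v)))
z(45) + (-780 - 1*2078) = (-27 + 45)/(7*(12 + 45)) + (-780 - 1*2078) = (1/7)*18/57 + (-780 - 2078) = (1/7)*(1/57)*18 - 2858 = 6/133 - 2858 = -380108/133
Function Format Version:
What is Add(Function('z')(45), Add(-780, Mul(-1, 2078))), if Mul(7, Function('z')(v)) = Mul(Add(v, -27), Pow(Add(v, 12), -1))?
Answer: Rational(-380108, 133) ≈ -2858.0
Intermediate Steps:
Function('z')(v) = Mul(Rational(1, 7), Pow(Add(12, v), -1), Add(-27, v)) (Function('z')(v) = Mul(Rational(1, 7), Mul(Add(v, -27), Pow(Add(v, 12), -1))) = Mul(Rational(1, 7), Mul(Add(-27, v), Pow(Add(12, v), -1))) = Mul(Rational(1, 7), Mul(Pow(Add(12, v), -1), Add(-27, v))) = Mul(Rational(1, 7), Pow(Add(12, v), -1), Add(-27, v)))
Add(Function('z')(45), Add(-780, Mul(-1, 2078))) = Add(Mul(Rational(1, 7), Pow(Add(12, 45), -1), Add(-27, 45)), Add(-780, Mul(-1, 2078))) = Add(Mul(Rational(1, 7), Pow(57, -1), 18), Add(-780, -2078)) = Add(Mul(Rational(1, 7), Rational(1, 57), 18), -2858) = Add(Rational(6, 133), -2858) = Rational(-380108, 133)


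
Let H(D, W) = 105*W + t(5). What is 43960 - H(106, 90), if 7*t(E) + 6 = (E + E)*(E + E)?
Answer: 241476/7 ≈ 34497.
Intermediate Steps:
t(E) = -6/7 + 4*E**2/7 (t(E) = -6/7 + ((E + E)*(E + E))/7 = -6/7 + ((2*E)*(2*E))/7 = -6/7 + (4*E**2)/7 = -6/7 + 4*E**2/7)
H(D, W) = 94/7 + 105*W (H(D, W) = 105*W + (-6/7 + (4/7)*5**2) = 105*W + (-6/7 + (4/7)*25) = 105*W + (-6/7 + 100/7) = 105*W + 94/7 = 94/7 + 105*W)
43960 - H(106, 90) = 43960 - (94/7 + 105*90) = 43960 - (94/7 + 9450) = 43960 - 1*66244/7 = 43960 - 66244/7 = 241476/7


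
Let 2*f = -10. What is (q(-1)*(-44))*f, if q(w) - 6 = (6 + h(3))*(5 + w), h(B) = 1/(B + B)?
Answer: 20240/3 ≈ 6746.7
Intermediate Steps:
f = -5 (f = (1/2)*(-10) = -5)
h(B) = 1/(2*B)
q(w) = 221/6 + 37*w/6 (q(w) = 6 + (6 + (1/2)/3)*(5 + w) = 6 + (6 + (1/2)*(1/3))*(5 + w) = 6 + (6 + 1/6)*(5 + w) = 6 + 37*(5 + w)/6 = 6 + (185/6 + 37*w/6) = 221/6 + 37*w/6)
(q(-1)*(-44))*f = ((221/6 + (37/6)*(-1))*(-44))*(-5) = ((221/6 - 37/6)*(-44))*(-5) = ((92/3)*(-44))*(-5) = -4048/3*(-5) = 20240/3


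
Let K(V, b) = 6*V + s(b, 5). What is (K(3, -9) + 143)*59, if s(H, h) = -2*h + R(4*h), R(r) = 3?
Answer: 9086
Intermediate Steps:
s(H, h) = 3 - 2*h (s(H, h) = -2*h + 3 = 3 - 2*h)
K(V, b) = -7 + 6*V (K(V, b) = 6*V + (3 - 2*5) = 6*V + (3 - 10) = 6*V - 7 = -7 + 6*V)
(K(3, -9) + 143)*59 = ((-7 + 6*3) + 143)*59 = ((-7 + 18) + 143)*59 = (11 + 143)*59 = 154*59 = 9086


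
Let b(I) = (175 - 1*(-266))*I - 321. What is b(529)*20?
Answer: 4659360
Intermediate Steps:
b(I) = -321 + 441*I (b(I) = (175 + 266)*I - 321 = 441*I - 321 = -321 + 441*I)
b(529)*20 = (-321 + 441*529)*20 = (-321 + 233289)*20 = 232968*20 = 4659360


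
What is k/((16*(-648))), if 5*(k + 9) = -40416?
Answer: 13487/17280 ≈ 0.78050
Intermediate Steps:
k = -40461/5 (k = -9 + (⅕)*(-40416) = -9 - 40416/5 = -40461/5 ≈ -8092.2)
k/((16*(-648))) = -40461/(5*(16*(-648))) = -40461/5/(-10368) = -40461/5*(-1/10368) = 13487/17280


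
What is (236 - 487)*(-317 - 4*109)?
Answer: 189003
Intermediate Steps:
(236 - 487)*(-317 - 4*109) = -251*(-317 - 436) = -251*(-753) = 189003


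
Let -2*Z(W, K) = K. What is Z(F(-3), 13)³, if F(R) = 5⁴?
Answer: -2197/8 ≈ -274.63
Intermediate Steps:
F(R) = 625
Z(W, K) = -K/2
Z(F(-3), 13)³ = (-½*13)³ = (-13/2)³ = -2197/8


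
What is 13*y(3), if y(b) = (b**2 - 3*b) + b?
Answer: 39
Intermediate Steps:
y(b) = b**2 - 2*b
13*y(3) = 13*(3*(-2 + 3)) = 13*(3*1) = 13*3 = 39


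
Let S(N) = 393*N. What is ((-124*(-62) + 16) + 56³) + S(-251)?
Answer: 84677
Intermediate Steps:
((-124*(-62) + 16) + 56³) + S(-251) = ((-124*(-62) + 16) + 56³) + 393*(-251) = ((7688 + 16) + 175616) - 98643 = (7704 + 175616) - 98643 = 183320 - 98643 = 84677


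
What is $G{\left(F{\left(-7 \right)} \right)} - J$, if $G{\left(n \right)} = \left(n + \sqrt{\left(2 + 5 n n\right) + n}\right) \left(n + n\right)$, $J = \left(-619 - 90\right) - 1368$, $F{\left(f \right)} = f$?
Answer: $2175 - 56 \sqrt{15} \approx 1958.1$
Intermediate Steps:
$J = -2077$ ($J = -709 - 1368 = -2077$)
$G{\left(n \right)} = 2 n \left(n + \sqrt{2 + n + 5 n^{2}}\right)$ ($G{\left(n \right)} = \left(n + \sqrt{\left(2 + 5 n^{2}\right) + n}\right) 2 n = \left(n + \sqrt{2 + n + 5 n^{2}}\right) 2 n = 2 n \left(n + \sqrt{2 + n + 5 n^{2}}\right)$)
$G{\left(F{\left(-7 \right)} \right)} - J = 2 \left(-7\right) \left(-7 + \sqrt{2 - 7 + 5 \left(-7\right)^{2}}\right) - -2077 = 2 \left(-7\right) \left(-7 + \sqrt{2 - 7 + 5 \cdot 49}\right) + 2077 = 2 \left(-7\right) \left(-7 + \sqrt{2 - 7 + 245}\right) + 2077 = 2 \left(-7\right) \left(-7 + \sqrt{240}\right) + 2077 = 2 \left(-7\right) \left(-7 + 4 \sqrt{15}\right) + 2077 = \left(98 - 56 \sqrt{15}\right) + 2077 = 2175 - 56 \sqrt{15}$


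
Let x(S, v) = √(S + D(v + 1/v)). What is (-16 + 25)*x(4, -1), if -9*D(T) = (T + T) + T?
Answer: 3*√42 ≈ 19.442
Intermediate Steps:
D(T) = -T/3 (D(T) = -((T + T) + T)/9 = -(2*T + T)/9 = -T/3)
x(S, v) = √(S - v/3 - 1/(3*v)) (x(S, v) = √(S - (v + 1/v)/3) = √(S + (-v/3 - 1/(3*v))) = √(S - v/3 - 1/(3*v)))
(-16 + 25)*x(4, -1) = (-16 + 25)*(√(-3*(-1) - 3/(-1) + 9*4)/3) = 9*(√(3 - 3*(-1) + 36)/3) = 9*(√(3 + 3 + 36)/3) = 9*(√42/3) = 3*√42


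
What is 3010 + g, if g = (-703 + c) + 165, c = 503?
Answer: 2975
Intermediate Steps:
g = -35 (g = (-703 + 503) + 165 = -200 + 165 = -35)
3010 + g = 3010 - 35 = 2975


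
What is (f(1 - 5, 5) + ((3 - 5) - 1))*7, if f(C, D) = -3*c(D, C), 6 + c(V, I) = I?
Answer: 189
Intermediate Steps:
c(V, I) = -6 + I
f(C, D) = 18 - 3*C (f(C, D) = -3*(-6 + C) = 18 - 3*C)
(f(1 - 5, 5) + ((3 - 5) - 1))*7 = ((18 - 3*(1 - 5)) + ((3 - 5) - 1))*7 = ((18 - 3*(-4)) + (-2 - 1))*7 = ((18 + 12) - 3)*7 = (30 - 3)*7 = 27*7 = 189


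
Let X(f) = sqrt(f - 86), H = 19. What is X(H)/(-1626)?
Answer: -I*sqrt(67)/1626 ≈ -0.005034*I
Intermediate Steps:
X(f) = sqrt(-86 + f)
X(H)/(-1626) = sqrt(-86 + 19)/(-1626) = sqrt(-67)*(-1/1626) = (I*sqrt(67))*(-1/1626) = -I*sqrt(67)/1626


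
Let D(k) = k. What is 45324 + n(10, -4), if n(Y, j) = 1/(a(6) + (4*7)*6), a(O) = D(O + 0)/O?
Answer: 7659757/169 ≈ 45324.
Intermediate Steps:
a(O) = 1 (a(O) = (O + 0)/O = O/O = 1)
n(Y, j) = 1/169 (n(Y, j) = 1/(1 + (4*7)*6) = 1/(1 + 28*6) = 1/(1 + 168) = 1/169)
45324 + n(10, -4) = 45324 + 1/169 = 7659757/169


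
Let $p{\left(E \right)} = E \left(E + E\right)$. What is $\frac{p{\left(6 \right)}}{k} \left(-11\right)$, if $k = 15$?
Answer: $- \frac{264}{5} \approx -52.8$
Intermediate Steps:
$p{\left(E \right)} = 2 E^{2}$ ($p{\left(E \right)} = E 2 E = 2 E^{2}$)
$\frac{p{\left(6 \right)}}{k} \left(-11\right) = \frac{2 \cdot 6^{2}}{15} \left(-11\right) = 2 \cdot 36 \cdot \frac{1}{15} \left(-11\right) = 72 \cdot \frac{1}{15} \left(-11\right) = \frac{24}{5} \left(-11\right) = - \frac{264}{5}$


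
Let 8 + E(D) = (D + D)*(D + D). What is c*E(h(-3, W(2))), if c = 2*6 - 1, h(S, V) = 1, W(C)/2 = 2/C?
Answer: -44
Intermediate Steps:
W(C) = 4/C (W(C) = 2*(2/C) = 4/C)
E(D) = -8 + 4*D² (E(D) = -8 + (D + D)*(D + D) = -8 + (2*D)*(2*D) = -8 + 4*D²)
c = 11 (c = 12 - 1 = 11)
c*E(h(-3, W(2))) = 11*(-8 + 4*1²) = 11*(-8 + 4*1) = 11*(-8 + 4) = 11*(-4) = -44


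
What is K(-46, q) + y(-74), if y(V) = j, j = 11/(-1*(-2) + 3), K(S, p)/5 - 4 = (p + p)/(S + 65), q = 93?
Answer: 6759/95 ≈ 71.147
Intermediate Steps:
K(S, p) = 20 + 10*p/(65 + S) (K(S, p) = 20 + 5*((p + p)/(S + 65)) = 20 + 5*((2*p)/(65 + S)) = 20 + 5*(2*p/(65 + S)) = 20 + 10*p/(65 + S))
j = 11/5 (j = 11/(2 + 3) = 11/5 ≈ 2.2000)
y(V) = 11/5
K(-46, q) + y(-74) = 10*(130 + 93 + 2*(-46))/(65 - 46) + 11/5 = 10*(130 + 93 - 92)/19 + 11/5 = 10*(1/19)*131 + 11/5 = 1310/19 + 11/5 = 6759/95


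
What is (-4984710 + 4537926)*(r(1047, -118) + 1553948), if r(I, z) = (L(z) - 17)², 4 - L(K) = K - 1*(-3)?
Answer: -698927443968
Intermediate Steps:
L(K) = 1 - K (L(K) = 4 - (K - 1*(-3)) = 4 - (K + 3) = 4 - (3 + K) = 4 + (-3 - K) = 1 - K)
r(I, z) = (-16 - z)² (r(I, z) = ((1 - z) - 17)² = (-16 - z)²)
(-4984710 + 4537926)*(r(1047, -118) + 1553948) = (-4984710 + 4537926)*((16 - 118)² + 1553948) = -446784*((-102)² + 1553948) = -446784*(10404 + 1553948) = -446784*1564352 = -698927443968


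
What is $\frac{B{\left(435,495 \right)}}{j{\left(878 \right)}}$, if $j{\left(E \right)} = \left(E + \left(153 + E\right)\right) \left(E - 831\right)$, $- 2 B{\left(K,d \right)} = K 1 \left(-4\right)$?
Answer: $\frac{870}{89723} \approx 0.0096965$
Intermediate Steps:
$B{\left(K,d \right)} = 2 K$ ($B{\left(K,d \right)} = - \frac{K 1 \left(-4\right)}{2} = - \frac{K \left(-4\right)}{2} = - \frac{\left(-4\right) K}{2} = 2 K$)
$j{\left(E \right)} = \left(-831 + E\right) \left(153 + 2 E\right)$ ($j{\left(E \right)} = \left(153 + 2 E\right) \left(-831 + E\right) = \left(-831 + E\right) \left(153 + 2 E\right)$)
$\frac{B{\left(435,495 \right)}}{j{\left(878 \right)}} = \frac{2 \cdot 435}{-127143 - 1324902 + 2 \cdot 878^{2}} = \frac{870}{-127143 - 1324902 + 2 \cdot 770884} = \frac{870}{-127143 - 1324902 + 1541768} = \frac{870}{89723}$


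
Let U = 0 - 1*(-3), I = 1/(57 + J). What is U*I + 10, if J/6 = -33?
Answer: 469/47 ≈ 9.9787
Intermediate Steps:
J = -198 (J = 6*(-33) = -198)
I = -1/141 (I = 1/(57 - 198) = 1/(-141) = -1/141 ≈ -0.0070922)
U = 3 (U = 0 + 3 = 3)
U*I + 10 = 3*(-1/141) + 10 = -1/47 + 10 = 469/47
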